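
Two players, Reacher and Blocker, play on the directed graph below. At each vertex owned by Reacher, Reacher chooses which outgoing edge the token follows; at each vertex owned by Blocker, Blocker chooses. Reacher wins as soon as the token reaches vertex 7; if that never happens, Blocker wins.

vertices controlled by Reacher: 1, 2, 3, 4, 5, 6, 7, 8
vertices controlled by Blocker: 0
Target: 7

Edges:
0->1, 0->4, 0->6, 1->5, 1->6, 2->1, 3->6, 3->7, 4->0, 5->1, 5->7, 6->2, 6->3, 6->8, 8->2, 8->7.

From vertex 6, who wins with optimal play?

A0 = {7}
A1: add {3, 5, 8} — 3 (Reacher) has 3→7; 5 (Reacher) has 5→7; 8 (Reacher) has 8→7.
A2: add {1, 6} — 1 (Reacher) has 1→5; 6 (Reacher) has 6→3.
6 ∈ A2, so Reacher can force the target.

Reacher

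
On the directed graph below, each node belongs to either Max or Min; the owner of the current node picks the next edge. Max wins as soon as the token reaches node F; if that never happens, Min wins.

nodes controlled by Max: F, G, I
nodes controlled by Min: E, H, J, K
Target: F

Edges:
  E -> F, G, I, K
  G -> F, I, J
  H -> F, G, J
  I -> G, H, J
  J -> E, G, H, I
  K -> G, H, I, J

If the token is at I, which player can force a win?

Max

A0 = {F}
A1: add {G} — G (Max) has G→F.
A2: add {I} — I (Max) has I→G.
A3 = A2; e.g. E (Min) can still go to K. Fixed point.
I ∈ A2, so Max can force the target.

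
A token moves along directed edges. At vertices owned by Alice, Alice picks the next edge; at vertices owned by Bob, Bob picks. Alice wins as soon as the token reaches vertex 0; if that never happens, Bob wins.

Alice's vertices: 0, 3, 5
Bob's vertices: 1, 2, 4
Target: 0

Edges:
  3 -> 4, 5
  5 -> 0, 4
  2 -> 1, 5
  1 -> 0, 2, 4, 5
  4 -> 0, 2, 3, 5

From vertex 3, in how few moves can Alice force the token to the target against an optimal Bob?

2

A0 = {0}
A1: add {5} — 5 (Alice) has 5→0.
A2: add {3} — 3 (Alice) has 3→5.
A3 = A2; e.g. 1 (Bob) can still go to 2. Fixed point.
3 enters the attractor at level 2, so Alice can force the target in 2 moves from there.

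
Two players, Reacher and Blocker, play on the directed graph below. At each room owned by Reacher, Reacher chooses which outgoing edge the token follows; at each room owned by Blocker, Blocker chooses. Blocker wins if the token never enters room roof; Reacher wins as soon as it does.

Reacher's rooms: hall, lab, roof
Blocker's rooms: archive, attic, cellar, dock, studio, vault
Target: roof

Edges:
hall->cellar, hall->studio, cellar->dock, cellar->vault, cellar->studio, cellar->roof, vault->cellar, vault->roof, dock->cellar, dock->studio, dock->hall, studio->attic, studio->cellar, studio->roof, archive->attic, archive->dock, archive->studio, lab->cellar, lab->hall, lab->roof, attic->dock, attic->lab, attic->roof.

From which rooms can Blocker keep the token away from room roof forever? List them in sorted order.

archive, attic, cellar, dock, hall, studio, vault

A0 = {roof}
A1: add {lab} — lab (Reacher) has lab→roof.
A2 = A1; e.g. attic (Blocker) can still go to dock. Fixed point.
Reacher's attractor = {lab, roof}; Blocker avoids the target exactly from the complement.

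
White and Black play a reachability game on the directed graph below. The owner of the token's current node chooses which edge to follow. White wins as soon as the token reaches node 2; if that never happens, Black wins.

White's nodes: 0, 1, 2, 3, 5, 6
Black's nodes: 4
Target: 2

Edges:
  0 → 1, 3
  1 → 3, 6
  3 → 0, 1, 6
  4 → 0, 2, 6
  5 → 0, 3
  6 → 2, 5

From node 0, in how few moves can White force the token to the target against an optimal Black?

A0 = {2}
A1: add {6} — 6 (White) has 6→2.
A2: add {1, 3} — 1 (White) has 1→6; 3 (White) has 3→6.
A3: add {0, 5} — 0 (White) has 0→1; 5 (White) has 5→3.
0 enters the attractor at level 3, so White can force the target in 3 moves from there.

3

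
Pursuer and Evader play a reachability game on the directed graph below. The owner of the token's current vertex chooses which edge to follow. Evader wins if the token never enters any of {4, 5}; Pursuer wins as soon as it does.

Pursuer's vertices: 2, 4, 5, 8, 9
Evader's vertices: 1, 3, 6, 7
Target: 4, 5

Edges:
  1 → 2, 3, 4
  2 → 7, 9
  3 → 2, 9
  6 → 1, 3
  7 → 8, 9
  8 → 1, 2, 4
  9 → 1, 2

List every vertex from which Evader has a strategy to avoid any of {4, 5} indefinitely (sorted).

1, 2, 3, 6, 7, 9

A0 = {4, 5}
A1: add {8} — 8 (Pursuer) has 8→4.
A2 = A1; e.g. 1 (Evader) can still go to 2. Fixed point.
Pursuer's attractor = {4, 5, 8}; Evader avoids the target exactly from the complement.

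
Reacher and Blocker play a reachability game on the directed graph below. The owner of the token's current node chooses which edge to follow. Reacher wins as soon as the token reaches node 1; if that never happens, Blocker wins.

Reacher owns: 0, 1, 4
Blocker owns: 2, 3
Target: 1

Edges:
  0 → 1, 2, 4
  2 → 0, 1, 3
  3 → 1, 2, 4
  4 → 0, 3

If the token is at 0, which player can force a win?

Reacher

A0 = {1}
A1: add {0} — 0 (Reacher) has 0→1.
0 ∈ A1, so Reacher can force the target.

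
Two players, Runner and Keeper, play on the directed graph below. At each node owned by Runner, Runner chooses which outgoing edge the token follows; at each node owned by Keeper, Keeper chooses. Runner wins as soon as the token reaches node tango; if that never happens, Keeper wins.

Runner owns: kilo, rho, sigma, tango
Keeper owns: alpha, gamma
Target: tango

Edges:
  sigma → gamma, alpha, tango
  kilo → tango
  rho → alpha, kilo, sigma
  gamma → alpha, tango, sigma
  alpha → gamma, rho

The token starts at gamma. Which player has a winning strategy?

A0 = {tango}
A1: add {kilo, sigma} — kilo (Runner) has kilo→tango; sigma (Runner) has sigma→tango.
A2: add {rho} — rho (Runner) has rho→kilo.
A3 = A2; e.g. gamma (Keeper) can still go to alpha. Fixed point.
gamma never enters the attractor, so Keeper can avoid the target forever.

Keeper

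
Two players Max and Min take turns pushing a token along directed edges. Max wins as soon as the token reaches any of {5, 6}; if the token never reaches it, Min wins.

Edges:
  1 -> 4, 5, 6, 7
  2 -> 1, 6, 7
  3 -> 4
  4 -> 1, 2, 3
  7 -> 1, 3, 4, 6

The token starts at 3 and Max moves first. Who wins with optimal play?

Track states (vertex, player-to-move).
A0 = {(5,Max), (5,Min), (6,Max), (6,Min)}
A1: add {(1,Max), (2,Max), (7,Max)}.
A2: add {(2,Min)}.
A3: add {(4,Max)}.
A4: add {(1,Min), (3,Min)}.
A5 = A4; e.g. (3,Max) stays out. (3,Max) never enters ⇒ Min avoids the target.

Min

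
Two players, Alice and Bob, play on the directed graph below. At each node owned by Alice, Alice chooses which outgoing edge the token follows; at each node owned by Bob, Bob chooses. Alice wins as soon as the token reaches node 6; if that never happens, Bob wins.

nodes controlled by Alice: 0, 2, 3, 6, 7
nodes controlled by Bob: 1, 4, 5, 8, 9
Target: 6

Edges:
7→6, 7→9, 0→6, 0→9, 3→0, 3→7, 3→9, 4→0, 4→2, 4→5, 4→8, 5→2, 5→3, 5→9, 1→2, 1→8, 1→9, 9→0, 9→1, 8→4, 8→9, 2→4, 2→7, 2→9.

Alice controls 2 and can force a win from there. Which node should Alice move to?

7

A0 = {6}
A1: add {0, 7} — 0 (Alice) has 0→6; 7 (Alice) has 7→6.
A2: add {2, 3} — 2 (Alice) has 2→7; 3 (Alice) has 3→0.
A3 = A2; e.g. 1 (Bob) can still go to 8. Fixed point.
From 2, successor 7 is in the attractor (rank 1); the other successors 4, 9 are not.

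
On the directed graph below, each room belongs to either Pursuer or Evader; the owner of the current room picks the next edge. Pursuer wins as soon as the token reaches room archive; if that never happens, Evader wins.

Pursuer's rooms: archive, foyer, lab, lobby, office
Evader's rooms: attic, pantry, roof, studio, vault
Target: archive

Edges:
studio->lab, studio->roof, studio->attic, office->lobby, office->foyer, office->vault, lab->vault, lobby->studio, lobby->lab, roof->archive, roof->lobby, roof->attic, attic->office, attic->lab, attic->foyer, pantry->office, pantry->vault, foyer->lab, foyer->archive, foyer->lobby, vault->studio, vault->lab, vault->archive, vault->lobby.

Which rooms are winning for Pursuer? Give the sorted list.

archive, foyer, office

A0 = {archive}
A1: add {foyer} — foyer (Pursuer) has foyer→archive.
A2: add {office} — office (Pursuer) has office→foyer.
A3 = A2; e.g. studio (Evader) can still go to lab. Fixed point.
Pursuer's winning region = {archive, foyer, office}.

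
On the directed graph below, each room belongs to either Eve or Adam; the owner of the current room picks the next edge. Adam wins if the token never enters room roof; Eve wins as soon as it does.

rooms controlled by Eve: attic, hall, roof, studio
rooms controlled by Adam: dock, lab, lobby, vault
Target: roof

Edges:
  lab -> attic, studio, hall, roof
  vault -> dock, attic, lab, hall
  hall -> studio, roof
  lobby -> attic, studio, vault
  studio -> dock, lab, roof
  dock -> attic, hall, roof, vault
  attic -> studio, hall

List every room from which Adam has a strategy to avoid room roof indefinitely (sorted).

dock, lobby, vault

A0 = {roof}
A1: add {hall, studio} — studio (Eve) has studio→roof; hall (Eve) has hall→roof.
A2: add {attic} — attic (Eve) has attic→studio.
A3: add {lab} — lab (Adam): all of {attic, studio, hall, roof} already in.
A4 = A3; e.g. dock (Adam) can still go to vault. Fixed point.
Eve's attractor = {attic, hall, lab, roof, studio}; Adam avoids the target exactly from the complement.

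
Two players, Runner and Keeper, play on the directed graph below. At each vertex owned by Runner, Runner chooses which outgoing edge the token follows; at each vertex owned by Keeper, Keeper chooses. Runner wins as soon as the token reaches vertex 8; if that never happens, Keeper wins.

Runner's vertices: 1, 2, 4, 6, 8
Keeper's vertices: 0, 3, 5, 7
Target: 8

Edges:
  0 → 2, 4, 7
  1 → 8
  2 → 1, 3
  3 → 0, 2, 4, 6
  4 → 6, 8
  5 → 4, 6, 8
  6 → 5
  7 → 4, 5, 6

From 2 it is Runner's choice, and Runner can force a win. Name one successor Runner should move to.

1

A0 = {8}
A1: add {1, 4} — 1 (Runner) has 1→8; 4 (Runner) has 4→8.
A2: add {2} — 2 (Runner) has 2→1.
A3 = A2; e.g. 0 (Keeper) can still go to 7. Fixed point.
From 2, successor 1 is in the attractor (rank 1); the other successor 3 is not.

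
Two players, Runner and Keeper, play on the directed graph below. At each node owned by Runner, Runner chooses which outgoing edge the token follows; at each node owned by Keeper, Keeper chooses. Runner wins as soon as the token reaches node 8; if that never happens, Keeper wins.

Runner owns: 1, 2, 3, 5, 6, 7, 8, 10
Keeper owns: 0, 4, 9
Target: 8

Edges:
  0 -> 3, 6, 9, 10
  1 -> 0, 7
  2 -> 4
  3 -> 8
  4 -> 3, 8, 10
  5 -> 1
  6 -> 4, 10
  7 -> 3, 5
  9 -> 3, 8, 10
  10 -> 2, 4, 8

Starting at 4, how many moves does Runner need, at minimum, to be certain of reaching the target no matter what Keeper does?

A0 = {8}
A1: add {3, 10} — 3 (Runner) has 3→8; 10 (Runner) has 10→8.
A2: add {4, 6, 7, 9} — 4 (Keeper): all of {3, 8, 10} already in; 6 (Runner) has 6→10; 7 (Runner) has 7→3; 9 (Keeper): all of {3, 8, 10} already in.
4 enters the attractor at level 2, so Runner can force the target in 2 moves from there.

2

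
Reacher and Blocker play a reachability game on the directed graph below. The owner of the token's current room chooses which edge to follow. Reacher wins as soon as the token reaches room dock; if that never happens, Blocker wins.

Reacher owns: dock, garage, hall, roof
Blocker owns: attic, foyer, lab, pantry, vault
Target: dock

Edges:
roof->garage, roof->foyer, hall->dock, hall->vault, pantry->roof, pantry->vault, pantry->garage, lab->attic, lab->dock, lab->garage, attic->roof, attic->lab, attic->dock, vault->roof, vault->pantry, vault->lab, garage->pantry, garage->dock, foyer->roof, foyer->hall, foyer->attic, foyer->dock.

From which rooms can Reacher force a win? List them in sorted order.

A0 = {dock}
A1: add {garage, hall} — hall (Reacher) has hall→dock; garage (Reacher) has garage→dock.
A2: add {roof} — roof (Reacher) has roof→garage.
A3 = A2; e.g. pantry (Blocker) can still go to vault. Fixed point.
Reacher's winning region = {dock, garage, hall, roof}.

dock, garage, hall, roof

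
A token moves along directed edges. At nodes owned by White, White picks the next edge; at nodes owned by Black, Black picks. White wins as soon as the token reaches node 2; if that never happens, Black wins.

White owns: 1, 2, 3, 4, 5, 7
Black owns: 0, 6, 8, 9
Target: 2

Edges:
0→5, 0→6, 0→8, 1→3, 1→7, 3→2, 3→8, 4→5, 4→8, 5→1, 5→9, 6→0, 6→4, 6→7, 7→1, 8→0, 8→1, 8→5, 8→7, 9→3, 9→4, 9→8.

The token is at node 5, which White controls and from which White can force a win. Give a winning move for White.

A0 = {2}
A1: add {3} — 3 (White) has 3→2.
A2: add {1} — 1 (White) has 1→3.
A3: add {5, 7} — 5 (White) has 5→1; 7 (White) has 7→1.
A4: add {4} — 4 (White) has 4→5.
A5 = A4; e.g. 0 (Black) can still go to 6. Fixed point.
From 5, successor 1 is in the attractor (rank 2); the other successor 9 is not.

1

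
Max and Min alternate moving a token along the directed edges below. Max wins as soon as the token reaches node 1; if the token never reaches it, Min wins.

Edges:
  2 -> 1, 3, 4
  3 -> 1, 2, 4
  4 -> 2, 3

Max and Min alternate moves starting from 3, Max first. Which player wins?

Max

Track states (vertex, player-to-move).
A0 = {(1,Max), (1,Min)}
A1: add {(2,Max), (3,Max)}.
(3,Max) ∈ A1 ⇒ Max forces the target.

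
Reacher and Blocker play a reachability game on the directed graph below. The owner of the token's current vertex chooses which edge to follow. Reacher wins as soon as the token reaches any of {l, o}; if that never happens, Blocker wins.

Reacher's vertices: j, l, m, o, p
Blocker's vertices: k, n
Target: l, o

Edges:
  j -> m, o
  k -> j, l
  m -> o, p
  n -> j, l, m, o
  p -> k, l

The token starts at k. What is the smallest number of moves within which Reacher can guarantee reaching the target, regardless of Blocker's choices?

A0 = {l, o}
A1: add {j, m, p} — j (Reacher) has j→o; m (Reacher) has m→o; p (Reacher) has p→l.
A2: add {k, n} — k (Blocker): all of {j, l} already in; n (Blocker): all of {j, l, m, o} already in.
A2 = all vertices. Fixed point.
k enters the attractor at level 2, so Reacher can force the target in 2 moves from there.

2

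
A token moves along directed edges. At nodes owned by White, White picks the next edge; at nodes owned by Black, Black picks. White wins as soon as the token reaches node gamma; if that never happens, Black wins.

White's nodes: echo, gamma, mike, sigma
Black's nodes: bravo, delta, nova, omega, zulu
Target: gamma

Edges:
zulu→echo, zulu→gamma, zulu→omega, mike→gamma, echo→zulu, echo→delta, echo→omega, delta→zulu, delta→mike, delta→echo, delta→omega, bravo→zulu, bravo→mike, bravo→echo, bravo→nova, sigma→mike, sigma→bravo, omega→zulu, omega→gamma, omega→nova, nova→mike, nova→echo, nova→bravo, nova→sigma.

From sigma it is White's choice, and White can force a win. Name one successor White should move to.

A0 = {gamma}
A1: add {mike} — mike (White) has mike→gamma.
A2: add {sigma} — sigma (White) has sigma→mike.
A3 = A2; e.g. zulu (Black) can still go to echo. Fixed point.
From sigma, successor mike is in the attractor (rank 1); the other successor bravo is not.

mike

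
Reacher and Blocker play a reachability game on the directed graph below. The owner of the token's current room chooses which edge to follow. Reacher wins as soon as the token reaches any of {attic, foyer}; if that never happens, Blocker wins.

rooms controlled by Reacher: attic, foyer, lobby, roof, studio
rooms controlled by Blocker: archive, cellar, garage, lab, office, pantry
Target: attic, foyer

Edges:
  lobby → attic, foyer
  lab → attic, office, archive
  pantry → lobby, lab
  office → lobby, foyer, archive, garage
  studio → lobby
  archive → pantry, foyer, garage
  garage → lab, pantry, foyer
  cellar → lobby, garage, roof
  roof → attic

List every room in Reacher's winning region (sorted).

attic, foyer, lobby, roof, studio

A0 = {attic, foyer}
A1: add {lobby, roof} — lobby (Reacher) has lobby→attic; roof (Reacher) has roof→attic.
A2: add {studio} — studio (Reacher) has studio→lobby.
A3 = A2; e.g. lab (Blocker) can still go to office. Fixed point.
Reacher's winning region = {attic, foyer, lobby, roof, studio}.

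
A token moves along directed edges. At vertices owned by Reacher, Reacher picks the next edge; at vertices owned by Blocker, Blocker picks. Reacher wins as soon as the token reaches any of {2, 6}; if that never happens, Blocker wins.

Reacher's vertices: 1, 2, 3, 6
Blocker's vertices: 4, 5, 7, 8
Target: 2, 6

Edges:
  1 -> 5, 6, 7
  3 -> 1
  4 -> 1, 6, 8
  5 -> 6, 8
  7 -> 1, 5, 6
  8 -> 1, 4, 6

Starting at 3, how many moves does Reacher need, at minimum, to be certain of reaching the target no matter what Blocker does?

2

A0 = {2, 6}
A1: add {1} — 1 (Reacher) has 1→6.
A2: add {3} — 3 (Reacher) has 3→1.
A3 = A2; e.g. 4 (Blocker) can still go to 8. Fixed point.
3 enters the attractor at level 2, so Reacher can force the target in 2 moves from there.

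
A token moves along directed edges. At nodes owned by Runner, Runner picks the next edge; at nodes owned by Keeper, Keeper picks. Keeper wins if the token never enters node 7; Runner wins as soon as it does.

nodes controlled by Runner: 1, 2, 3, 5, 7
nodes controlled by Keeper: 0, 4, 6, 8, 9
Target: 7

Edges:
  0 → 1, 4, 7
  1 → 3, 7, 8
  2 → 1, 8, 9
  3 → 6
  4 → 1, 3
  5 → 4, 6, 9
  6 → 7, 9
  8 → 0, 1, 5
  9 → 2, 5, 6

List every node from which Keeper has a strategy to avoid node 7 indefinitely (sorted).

A0 = {7}
A1: add {1} — 1 (Runner) has 1→7.
A2: add {2} — 2 (Runner) has 2→1.
A3 = A2; e.g. 0 (Keeper) can still go to 4. Fixed point.
Runner's attractor = {1, 2, 7}; Keeper avoids the target exactly from the complement.

0, 3, 4, 5, 6, 8, 9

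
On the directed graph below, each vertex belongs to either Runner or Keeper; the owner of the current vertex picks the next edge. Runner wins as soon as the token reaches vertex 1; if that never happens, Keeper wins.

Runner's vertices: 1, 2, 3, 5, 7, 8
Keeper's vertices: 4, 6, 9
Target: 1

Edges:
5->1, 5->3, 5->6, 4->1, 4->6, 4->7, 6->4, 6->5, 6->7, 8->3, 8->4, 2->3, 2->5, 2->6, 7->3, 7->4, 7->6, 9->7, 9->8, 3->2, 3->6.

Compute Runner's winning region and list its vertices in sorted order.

1, 2, 3, 5, 7, 8, 9

A0 = {1}
A1: add {5} — 5 (Runner) has 5→1.
A2: add {2} — 2 (Runner) has 2→5.
A3: add {3} — 3 (Runner) has 3→2.
A4: add {7, 8} — 7 (Runner) has 7→3; 8 (Runner) has 8→3.
A5: add {9} — 9 (Keeper): all of {7, 8} already in.
A6 = A5; e.g. 4 (Keeper) can still go to 6. Fixed point.
Runner's winning region = {1, 2, 3, 5, 7, 8, 9}.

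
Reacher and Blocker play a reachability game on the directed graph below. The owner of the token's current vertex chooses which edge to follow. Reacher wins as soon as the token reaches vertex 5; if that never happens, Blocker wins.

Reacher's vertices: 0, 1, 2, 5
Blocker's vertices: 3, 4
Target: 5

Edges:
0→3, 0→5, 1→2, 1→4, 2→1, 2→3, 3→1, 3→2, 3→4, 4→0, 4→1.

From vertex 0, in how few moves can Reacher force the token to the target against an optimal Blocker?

1

A0 = {5}
A1: add {0} — 0 (Reacher) has 0→5.
A2 = A1; e.g. 1 (Reacher) has no edge into A1. Fixed point.
0 enters the attractor at level 1, so Reacher can force the target in 1 move from there.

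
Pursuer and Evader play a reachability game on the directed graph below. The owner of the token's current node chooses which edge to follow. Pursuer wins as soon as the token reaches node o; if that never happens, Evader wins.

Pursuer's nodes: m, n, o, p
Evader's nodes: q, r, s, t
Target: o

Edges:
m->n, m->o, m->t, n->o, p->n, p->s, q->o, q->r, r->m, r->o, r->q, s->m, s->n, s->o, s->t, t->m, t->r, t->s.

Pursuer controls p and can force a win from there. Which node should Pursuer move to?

A0 = {o}
A1: add {m, n} — m (Pursuer) has m→o; n (Pursuer) has n→o.
A2: add {p} — p (Pursuer) has p→n.
A3 = A2; e.g. q (Evader) can still go to r. Fixed point.
From p, successor n is in the attractor (rank 1); the other successor s is not.

n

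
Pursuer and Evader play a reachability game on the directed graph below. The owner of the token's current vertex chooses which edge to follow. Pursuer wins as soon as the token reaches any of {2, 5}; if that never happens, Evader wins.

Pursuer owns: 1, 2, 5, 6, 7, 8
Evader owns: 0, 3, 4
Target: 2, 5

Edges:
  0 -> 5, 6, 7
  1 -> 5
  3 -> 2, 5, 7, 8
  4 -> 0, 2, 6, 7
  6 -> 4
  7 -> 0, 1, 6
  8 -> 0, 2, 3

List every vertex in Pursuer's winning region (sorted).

A0 = {2, 5}
A1: add {1, 8} — 1 (Pursuer) has 1→5; 8 (Pursuer) has 8→2.
A2: add {7} — 7 (Pursuer) has 7→1.
A3: add {3} — 3 (Evader): all of {2, 5, 7, 8} already in.
A4 = A3; e.g. 0 (Evader) can still go to 6. Fixed point.
Pursuer's winning region = {1, 2, 3, 5, 7, 8}.

1, 2, 3, 5, 7, 8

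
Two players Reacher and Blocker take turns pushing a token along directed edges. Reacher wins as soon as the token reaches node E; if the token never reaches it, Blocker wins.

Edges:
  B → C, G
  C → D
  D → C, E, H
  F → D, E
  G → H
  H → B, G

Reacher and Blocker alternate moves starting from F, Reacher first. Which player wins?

Reacher

Track states (vertex, player-to-move).
A0 = {(E,Reacher), (E,Blocker)}
A1: add {(D,Reacher), (F,Reacher)}.
(F,Reacher) ∈ A1 ⇒ Reacher forces the target.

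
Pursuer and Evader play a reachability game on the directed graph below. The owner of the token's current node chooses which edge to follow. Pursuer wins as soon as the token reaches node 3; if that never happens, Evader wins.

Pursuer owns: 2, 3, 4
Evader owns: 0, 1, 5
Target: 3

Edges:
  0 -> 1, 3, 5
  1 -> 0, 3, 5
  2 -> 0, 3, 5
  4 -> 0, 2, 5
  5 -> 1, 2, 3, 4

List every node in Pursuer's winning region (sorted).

A0 = {3}
A1: add {2} — 2 (Pursuer) has 2→3.
A2: add {4} — 4 (Pursuer) has 4→2.
A3 = A2; e.g. 0 (Evader) can still go to 1. Fixed point.
Pursuer's winning region = {2, 3, 4}.

2, 3, 4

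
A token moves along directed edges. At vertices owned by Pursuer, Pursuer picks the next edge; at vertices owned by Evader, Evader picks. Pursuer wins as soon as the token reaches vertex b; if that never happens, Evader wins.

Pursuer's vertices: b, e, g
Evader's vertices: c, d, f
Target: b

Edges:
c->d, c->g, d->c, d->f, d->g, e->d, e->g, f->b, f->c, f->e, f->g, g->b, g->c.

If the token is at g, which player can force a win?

Pursuer

A0 = {b}
A1: add {g} — g (Pursuer) has g→b.
g ∈ A1, so Pursuer can force the target.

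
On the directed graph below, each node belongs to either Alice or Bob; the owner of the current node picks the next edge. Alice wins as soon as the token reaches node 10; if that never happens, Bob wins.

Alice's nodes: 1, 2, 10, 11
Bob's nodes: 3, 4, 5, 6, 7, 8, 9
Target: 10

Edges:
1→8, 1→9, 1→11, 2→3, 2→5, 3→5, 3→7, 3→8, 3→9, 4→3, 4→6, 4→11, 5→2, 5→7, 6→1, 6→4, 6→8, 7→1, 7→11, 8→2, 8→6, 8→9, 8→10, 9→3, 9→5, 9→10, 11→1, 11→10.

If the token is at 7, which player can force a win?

A0 = {10}
A1: add {11} — 11 (Alice) has 11→10.
A2: add {1} — 1 (Alice) has 1→11.
A3: add {7} — 7 (Bob): all of {1, 11} already in.
A4 = A3; e.g. 2 (Alice) has no edge into A3. Fixed point.
7 ∈ A3, so Alice can force the target.

Alice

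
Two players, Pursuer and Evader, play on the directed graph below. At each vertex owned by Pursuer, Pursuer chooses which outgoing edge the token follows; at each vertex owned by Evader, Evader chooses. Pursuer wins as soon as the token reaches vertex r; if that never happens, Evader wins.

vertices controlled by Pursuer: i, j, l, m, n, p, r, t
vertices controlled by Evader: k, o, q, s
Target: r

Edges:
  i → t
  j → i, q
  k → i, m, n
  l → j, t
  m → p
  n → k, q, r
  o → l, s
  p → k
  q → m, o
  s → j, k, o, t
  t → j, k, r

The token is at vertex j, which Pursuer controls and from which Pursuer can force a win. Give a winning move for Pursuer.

A0 = {r}
A1: add {n, t} — n (Pursuer) has n→r; t (Pursuer) has t→r.
A2: add {i, l} — i (Pursuer) has i→t; l (Pursuer) has l→t.
A3: add {j} — j (Pursuer) has j→i.
A4 = A3; e.g. k (Evader) can still go to m. Fixed point.
From j, successor i is in the attractor (rank 2); the other successor q is not.

i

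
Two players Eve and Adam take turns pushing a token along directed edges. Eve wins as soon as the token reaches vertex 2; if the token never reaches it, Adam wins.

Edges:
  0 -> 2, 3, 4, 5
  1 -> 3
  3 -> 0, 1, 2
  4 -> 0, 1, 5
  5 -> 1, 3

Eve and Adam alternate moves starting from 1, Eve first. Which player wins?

Track states (vertex, player-to-move).
A0 = {(2,Eve), (2,Adam)}
A1: add {(0,Eve), (3,Eve)}.
A2: add {(1,Adam)}.
A3: add {(4,Eve), (5,Eve)}.
A4: add {(0,Adam)}.
A5 = A4; e.g. (1,Eve) stays out. (1,Eve) never enters ⇒ Adam avoids the target.

Adam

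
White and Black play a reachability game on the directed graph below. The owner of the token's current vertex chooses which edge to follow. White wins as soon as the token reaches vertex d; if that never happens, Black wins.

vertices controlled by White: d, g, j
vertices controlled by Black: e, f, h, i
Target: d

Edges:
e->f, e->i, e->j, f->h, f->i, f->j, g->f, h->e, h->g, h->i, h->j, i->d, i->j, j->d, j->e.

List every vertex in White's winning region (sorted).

d, i, j

A0 = {d}
A1: add {j} — j (White) has j→d.
A2: add {i} — i (Black): all of {d, j} already in.
A3 = A2; e.g. e (Black) can still go to f. Fixed point.
White's winning region = {d, i, j}.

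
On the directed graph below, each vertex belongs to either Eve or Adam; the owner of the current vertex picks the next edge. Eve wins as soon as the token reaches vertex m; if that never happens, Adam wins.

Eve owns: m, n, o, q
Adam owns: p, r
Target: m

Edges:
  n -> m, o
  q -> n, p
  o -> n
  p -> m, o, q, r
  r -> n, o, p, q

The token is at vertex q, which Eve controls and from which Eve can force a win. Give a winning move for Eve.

n

A0 = {m}
A1: add {n} — n (Eve) has n→m.
A2: add {o, q} — o (Eve) has o→n; q (Eve) has q→n.
A3 = A2; e.g. p (Adam) can still go to r. Fixed point.
From q, successor n is in the attractor (rank 1); the other successor p is not.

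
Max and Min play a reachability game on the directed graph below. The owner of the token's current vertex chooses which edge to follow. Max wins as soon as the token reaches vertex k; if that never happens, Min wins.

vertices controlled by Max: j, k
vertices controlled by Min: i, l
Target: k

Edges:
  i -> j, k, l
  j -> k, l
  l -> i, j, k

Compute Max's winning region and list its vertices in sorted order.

A0 = {k}
A1: add {j} — j (Max) has j→k.
A2 = A1; e.g. i (Min) can still go to l. Fixed point.
Max's winning region = {j, k}.

j, k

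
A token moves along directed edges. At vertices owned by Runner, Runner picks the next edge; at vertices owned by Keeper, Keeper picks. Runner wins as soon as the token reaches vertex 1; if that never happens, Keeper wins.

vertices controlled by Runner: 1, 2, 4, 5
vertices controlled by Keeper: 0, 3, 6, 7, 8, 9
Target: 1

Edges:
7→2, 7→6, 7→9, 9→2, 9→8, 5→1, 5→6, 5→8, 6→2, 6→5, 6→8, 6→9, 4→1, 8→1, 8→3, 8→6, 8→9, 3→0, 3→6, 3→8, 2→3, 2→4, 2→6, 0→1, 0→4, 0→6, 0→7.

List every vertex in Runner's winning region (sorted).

1, 2, 4, 5

A0 = {1}
A1: add {4, 5} — 4 (Runner) has 4→1; 5 (Runner) has 5→1.
A2: add {2} — 2 (Runner) has 2→4.
A3 = A2; e.g. 0 (Keeper) can still go to 6. Fixed point.
Runner's winning region = {1, 2, 4, 5}.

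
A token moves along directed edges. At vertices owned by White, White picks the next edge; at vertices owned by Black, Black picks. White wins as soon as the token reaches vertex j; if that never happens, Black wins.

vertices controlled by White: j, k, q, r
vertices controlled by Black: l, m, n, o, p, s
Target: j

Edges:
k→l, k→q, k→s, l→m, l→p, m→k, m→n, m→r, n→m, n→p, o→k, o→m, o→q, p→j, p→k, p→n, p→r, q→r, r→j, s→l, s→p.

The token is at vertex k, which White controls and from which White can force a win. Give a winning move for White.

q

A0 = {j}
A1: add {r} — r (White) has r→j.
A2: add {q} — q (White) has q→r.
A3: add {k} — k (White) has k→q.
A4 = A3; e.g. l (Black) can still go to m. Fixed point.
From k, successor q is in the attractor (rank 2); the other successors l, s are not.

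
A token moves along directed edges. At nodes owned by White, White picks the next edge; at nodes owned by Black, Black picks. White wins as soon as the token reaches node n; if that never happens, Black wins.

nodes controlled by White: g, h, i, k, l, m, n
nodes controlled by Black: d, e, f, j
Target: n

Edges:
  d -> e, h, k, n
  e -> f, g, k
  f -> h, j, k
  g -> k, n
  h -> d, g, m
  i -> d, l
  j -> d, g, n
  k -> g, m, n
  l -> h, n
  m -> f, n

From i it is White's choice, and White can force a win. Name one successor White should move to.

l

A0 = {n}
A1: add {g, k, l, m} — g (White) has g→n; k (White) has k→n; l (White) has l→n; m (White) has m→n.
A2: add {h, i} — h (White) has h→g; i (White) has i→l.
A3 = A2; e.g. d (Black) can still go to e. Fixed point.
From i, successor l is in the attractor (rank 1); the other successor d is not.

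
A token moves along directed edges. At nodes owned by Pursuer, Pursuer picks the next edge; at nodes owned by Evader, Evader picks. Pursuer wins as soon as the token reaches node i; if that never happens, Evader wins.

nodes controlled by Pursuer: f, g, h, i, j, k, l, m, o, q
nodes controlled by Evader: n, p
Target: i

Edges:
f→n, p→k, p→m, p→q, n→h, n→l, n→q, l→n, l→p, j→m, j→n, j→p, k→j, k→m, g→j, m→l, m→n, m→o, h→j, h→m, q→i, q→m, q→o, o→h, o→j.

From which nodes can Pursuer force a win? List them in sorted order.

A0 = {i}
A1: add {q} — q (Pursuer) has q→i.
A2 = A1; e.g. f (Pursuer) has no edge into A1. Fixed point.
Pursuer's winning region = {i, q}.

i, q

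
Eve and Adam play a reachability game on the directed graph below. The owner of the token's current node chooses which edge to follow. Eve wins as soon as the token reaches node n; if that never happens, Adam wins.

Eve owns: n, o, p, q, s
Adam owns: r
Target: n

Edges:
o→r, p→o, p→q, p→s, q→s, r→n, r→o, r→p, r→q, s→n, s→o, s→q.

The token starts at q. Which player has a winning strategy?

A0 = {n}
A1: add {s} — s (Eve) has s→n.
A2: add {p, q} — p (Eve) has p→s; q (Eve) has q→s.
A3 = A2; e.g. o (Eve) has no edge into A2. Fixed point.
q ∈ A2, so Eve can force the target.

Eve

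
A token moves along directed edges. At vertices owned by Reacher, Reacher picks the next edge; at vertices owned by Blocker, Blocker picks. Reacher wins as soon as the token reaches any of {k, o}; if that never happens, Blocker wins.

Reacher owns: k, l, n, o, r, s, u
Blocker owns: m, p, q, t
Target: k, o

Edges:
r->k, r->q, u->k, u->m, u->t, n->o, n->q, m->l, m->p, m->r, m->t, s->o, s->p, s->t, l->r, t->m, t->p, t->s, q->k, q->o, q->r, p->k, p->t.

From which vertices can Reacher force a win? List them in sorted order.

A0 = {k, o}
A1: add {n, r, s, u} — n (Reacher) has n→o; r (Reacher) has r→k; s (Reacher) has s→o; u (Reacher) has u→k.
A2: add {l, q} — l (Reacher) has l→r; q (Blocker): all of {k, o, r} already in.
A3 = A2; e.g. m (Blocker) can still go to p. Fixed point.
Reacher's winning region = {k, l, n, o, q, r, s, u}.

k, l, n, o, q, r, s, u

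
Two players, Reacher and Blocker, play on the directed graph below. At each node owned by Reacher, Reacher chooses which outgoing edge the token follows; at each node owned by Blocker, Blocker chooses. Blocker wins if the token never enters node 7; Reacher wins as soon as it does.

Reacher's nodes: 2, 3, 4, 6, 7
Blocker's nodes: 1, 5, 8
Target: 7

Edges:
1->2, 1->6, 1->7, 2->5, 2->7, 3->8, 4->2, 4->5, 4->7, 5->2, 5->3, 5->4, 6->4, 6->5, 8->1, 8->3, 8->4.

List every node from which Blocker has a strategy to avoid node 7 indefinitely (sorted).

3, 5, 8

A0 = {7}
A1: add {2, 4} — 2 (Reacher) has 2→7; 4 (Reacher) has 4→7.
A2: add {6} — 6 (Reacher) has 6→4.
A3: add {1} — 1 (Blocker): all of {2, 6, 7} already in.
A4 = A3; e.g. 3 (Reacher) has no edge into A3. Fixed point.
Reacher's attractor = {1, 2, 4, 6, 7}; Blocker avoids the target exactly from the complement.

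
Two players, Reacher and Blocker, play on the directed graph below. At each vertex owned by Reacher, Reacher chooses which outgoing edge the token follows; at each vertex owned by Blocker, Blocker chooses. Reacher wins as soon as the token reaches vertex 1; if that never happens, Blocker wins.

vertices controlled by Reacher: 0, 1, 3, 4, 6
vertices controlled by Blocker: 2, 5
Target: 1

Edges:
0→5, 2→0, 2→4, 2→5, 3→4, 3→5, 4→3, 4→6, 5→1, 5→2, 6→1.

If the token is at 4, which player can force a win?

Reacher

A0 = {1}
A1: add {6} — 6 (Reacher) has 6→1.
A2: add {4} — 4 (Reacher) has 4→6.
4 ∈ A2, so Reacher can force the target.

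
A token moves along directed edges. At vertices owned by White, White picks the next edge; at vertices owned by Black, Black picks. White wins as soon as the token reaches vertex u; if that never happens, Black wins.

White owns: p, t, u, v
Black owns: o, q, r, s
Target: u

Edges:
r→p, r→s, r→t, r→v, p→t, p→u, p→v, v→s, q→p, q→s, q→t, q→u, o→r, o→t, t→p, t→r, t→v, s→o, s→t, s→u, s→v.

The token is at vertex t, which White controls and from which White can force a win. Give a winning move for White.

p

A0 = {u}
A1: add {p} — p (White) has p→u.
A2: add {t} — t (White) has t→p.
A3 = A2; e.g. o (Black) can still go to r. Fixed point.
From t, successor p is in the attractor (rank 1); the other successors r, v are not.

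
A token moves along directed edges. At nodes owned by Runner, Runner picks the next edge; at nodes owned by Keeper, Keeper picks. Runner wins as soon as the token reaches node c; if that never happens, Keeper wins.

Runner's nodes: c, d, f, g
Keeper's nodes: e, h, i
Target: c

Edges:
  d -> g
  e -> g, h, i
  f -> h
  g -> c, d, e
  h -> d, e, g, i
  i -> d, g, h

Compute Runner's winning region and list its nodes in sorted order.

A0 = {c}
A1: add {g} — g (Runner) has g→c.
A2: add {d} — d (Runner) has d→g.
A3 = A2; e.g. e (Keeper) can still go to h. Fixed point.
Runner's winning region = {c, d, g}.

c, d, g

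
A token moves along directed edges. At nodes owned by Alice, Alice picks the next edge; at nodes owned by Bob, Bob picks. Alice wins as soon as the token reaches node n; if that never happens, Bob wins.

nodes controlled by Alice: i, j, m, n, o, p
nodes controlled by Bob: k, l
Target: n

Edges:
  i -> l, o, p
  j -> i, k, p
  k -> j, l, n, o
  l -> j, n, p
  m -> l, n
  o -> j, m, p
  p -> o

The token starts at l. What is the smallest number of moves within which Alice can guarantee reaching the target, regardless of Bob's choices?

5

A0 = {n}
A1: add {m} — m (Alice) has m→n.
A2: add {o} — o (Alice) has o→m.
A3: add {i, p} — i (Alice) has i→o; p (Alice) has p→o.
A4: add {j} — j (Alice) has j→i.
A5: add {l} — l (Bob): all of {j, n, p} already in.
l enters the attractor at level 5, so Alice can force the target in 5 moves from there.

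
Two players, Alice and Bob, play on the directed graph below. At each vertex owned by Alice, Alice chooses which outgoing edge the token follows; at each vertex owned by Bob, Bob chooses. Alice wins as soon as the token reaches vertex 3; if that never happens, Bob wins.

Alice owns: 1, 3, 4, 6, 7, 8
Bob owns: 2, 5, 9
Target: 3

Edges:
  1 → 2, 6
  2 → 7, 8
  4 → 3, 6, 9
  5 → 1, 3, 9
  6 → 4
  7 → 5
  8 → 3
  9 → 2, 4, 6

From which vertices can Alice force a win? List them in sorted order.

A0 = {3}
A1: add {4, 8} — 4 (Alice) has 4→3; 8 (Alice) has 8→3.
A2: add {6} — 6 (Alice) has 6→4.
A3: add {1} — 1 (Alice) has 1→6.
A4 = A3; e.g. 2 (Bob) can still go to 7. Fixed point.
Alice's winning region = {1, 3, 4, 6, 8}.

1, 3, 4, 6, 8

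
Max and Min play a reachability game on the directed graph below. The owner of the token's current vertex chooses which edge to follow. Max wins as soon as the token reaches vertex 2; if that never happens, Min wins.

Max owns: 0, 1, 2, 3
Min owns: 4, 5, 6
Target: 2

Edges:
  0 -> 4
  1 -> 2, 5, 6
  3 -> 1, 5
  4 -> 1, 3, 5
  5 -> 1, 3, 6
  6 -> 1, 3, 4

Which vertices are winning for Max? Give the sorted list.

1, 2, 3

A0 = {2}
A1: add {1} — 1 (Max) has 1→2.
A2: add {3} — 3 (Max) has 3→1.
A3 = A2; e.g. 0 (Max) has no edge into A2. Fixed point.
Max's winning region = {1, 2, 3}.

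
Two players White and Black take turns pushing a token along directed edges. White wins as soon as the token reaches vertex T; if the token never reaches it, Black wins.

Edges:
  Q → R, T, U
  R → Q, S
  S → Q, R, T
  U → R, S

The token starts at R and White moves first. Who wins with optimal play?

Black

Track states (vertex, player-to-move).
A0 = {(T,White), (T,Black)}
A1: add {(Q,White), (S,White)}.
A2: add {(R,Black)}.
A3: add {(U,White)}.
A4 = A3; e.g. (Q,Black) stays out. (R,White) never enters ⇒ Black avoids the target.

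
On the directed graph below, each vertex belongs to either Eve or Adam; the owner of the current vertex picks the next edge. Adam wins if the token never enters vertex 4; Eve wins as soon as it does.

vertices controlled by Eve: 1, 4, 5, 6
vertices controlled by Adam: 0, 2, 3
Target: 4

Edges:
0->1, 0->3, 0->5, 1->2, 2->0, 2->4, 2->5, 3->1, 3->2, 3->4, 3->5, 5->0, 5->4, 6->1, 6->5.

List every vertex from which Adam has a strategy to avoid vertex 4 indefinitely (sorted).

A0 = {4}
A1: add {5} — 5 (Eve) has 5→4.
A2: add {6} — 6 (Eve) has 6→5.
A3 = A2; e.g. 0 (Adam) can still go to 1. Fixed point.
Eve's attractor = {4, 5, 6}; Adam avoids the target exactly from the complement.

0, 1, 2, 3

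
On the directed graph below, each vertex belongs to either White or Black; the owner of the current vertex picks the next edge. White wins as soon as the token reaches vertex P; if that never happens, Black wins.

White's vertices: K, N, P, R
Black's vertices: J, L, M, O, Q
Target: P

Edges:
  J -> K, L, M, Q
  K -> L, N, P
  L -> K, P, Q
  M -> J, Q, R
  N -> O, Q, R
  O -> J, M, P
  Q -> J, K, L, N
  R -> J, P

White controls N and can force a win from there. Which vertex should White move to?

A0 = {P}
A1: add {K, R} — K (White) has K→P; R (White) has R→P.
A2: add {N} — N (White) has N→R.
A3 = A2; e.g. J (Black) can still go to L. Fixed point.
From N, successor R is in the attractor (rank 1); the other successors O, Q are not.

R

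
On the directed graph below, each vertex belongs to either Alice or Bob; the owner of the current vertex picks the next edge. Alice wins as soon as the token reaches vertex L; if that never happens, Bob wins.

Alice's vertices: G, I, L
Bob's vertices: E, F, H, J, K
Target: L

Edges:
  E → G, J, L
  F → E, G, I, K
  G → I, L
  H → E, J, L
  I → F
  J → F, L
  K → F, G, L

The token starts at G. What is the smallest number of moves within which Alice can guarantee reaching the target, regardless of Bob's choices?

A0 = {L}
A1: add {G} — G (Alice) has G→L.
A2 = A1; e.g. E (Bob) can still go to J. Fixed point.
G enters the attractor at level 1, so Alice can force the target in 1 move from there.

1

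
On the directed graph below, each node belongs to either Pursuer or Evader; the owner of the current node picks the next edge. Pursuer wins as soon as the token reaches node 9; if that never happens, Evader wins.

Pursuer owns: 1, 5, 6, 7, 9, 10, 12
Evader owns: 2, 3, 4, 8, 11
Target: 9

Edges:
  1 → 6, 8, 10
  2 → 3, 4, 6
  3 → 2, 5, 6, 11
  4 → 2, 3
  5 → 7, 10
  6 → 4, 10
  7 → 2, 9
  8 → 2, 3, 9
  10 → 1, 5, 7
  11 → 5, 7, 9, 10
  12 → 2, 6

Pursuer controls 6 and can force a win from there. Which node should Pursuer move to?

10

A0 = {9}
A1: add {7} — 7 (Pursuer) has 7→9.
A2: add {5, 10} — 5 (Pursuer) has 5→7; 10 (Pursuer) has 10→7.
A3: add {1, 6, 11} — 1 (Pursuer) has 1→10; 6 (Pursuer) has 6→10; 11 (Evader): all of {5, 7, 9, 10} already in.
A4: add {12} — 12 (Pursuer) has 12→6.
A5 = A4; e.g. 2 (Evader) can still go to 3. Fixed point.
From 6, successor 10 is in the attractor (rank 2); the other successor 4 is not.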